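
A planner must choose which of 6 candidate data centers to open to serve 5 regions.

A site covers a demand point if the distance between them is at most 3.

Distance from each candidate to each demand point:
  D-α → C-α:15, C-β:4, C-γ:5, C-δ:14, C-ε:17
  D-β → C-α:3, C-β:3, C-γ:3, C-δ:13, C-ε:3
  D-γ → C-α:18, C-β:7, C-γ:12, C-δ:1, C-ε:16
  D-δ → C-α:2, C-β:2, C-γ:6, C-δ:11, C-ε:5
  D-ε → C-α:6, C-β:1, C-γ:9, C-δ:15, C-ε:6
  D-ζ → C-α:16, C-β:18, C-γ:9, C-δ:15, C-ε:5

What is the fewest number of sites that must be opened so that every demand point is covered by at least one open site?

Coverage sets (demand points within 3 of each site):
  D-α: {}
  D-β: {C-α, C-β, C-γ, C-ε}
  D-γ: {C-δ}
  D-δ: {C-α, C-β}
  D-ε: {C-β}
  D-ζ: {}
No single site covers all 5 demand points.
But {D-β, D-γ} covers everything, so the minimum is 2.

2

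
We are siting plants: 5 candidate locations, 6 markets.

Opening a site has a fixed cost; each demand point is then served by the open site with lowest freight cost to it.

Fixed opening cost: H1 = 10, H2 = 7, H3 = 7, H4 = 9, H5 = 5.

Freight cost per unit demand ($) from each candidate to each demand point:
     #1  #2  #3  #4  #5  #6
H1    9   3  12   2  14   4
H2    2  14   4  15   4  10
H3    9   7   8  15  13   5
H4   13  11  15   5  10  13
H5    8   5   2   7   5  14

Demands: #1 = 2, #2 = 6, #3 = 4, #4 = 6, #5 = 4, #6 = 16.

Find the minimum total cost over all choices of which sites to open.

144

Open {H1, H2, H5}: assign each demand point to its cheapest open site.
  #1→H2 2×2=4, #2→H1 6×3=18, #3→H5 4×2=8, #4→H1 6×2=12, #5→H2 4×4=16, #6→H1 16×4=64
  freight cost 122, fixed 22 → total 144.
Compare {H1, H2}: freight cost 130 + fixed 17 = 147.
Compare {H1, H2, H3, H5}: freight cost 122 + fixed 29 = 151.
Compare {H1, H5}: freight cost 138 + fixed 15 = 153.
All other subsets cost ≥ 147. Minimum total cost: 144.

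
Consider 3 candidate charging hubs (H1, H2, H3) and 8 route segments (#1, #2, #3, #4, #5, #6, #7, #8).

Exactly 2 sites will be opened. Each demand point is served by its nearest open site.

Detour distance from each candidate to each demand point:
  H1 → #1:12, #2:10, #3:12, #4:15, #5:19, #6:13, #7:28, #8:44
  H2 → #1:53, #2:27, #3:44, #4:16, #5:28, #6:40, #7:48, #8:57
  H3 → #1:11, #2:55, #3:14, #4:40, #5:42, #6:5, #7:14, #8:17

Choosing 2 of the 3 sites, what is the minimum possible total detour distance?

Open {H1, H3}.
  #1→H3 11, #2→H1 10, #3→H1 12, #4→H1 15, #5→H1 19, #6→H3 5, #7→H3 14, #8→H3 17  ⇒ total 103.
Compare {H2, H3}: total 132.
Compare {H1, H2}: total 153.

103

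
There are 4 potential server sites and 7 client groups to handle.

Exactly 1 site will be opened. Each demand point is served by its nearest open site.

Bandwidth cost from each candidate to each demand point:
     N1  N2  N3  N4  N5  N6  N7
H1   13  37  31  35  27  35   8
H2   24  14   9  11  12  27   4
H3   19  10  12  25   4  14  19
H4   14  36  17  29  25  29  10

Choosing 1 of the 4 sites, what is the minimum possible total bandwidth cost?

101

Open {H2}.
  N1→H2 24, N2→H2 14, N3→H2 9, N4→H2 11, N5→H2 12, N6→H2 27, N7→H2 4  ⇒ total 101.
Compare {H3}: total 103.
Compare {H4}: total 160.
No size-1 selection does better; minimum is 101.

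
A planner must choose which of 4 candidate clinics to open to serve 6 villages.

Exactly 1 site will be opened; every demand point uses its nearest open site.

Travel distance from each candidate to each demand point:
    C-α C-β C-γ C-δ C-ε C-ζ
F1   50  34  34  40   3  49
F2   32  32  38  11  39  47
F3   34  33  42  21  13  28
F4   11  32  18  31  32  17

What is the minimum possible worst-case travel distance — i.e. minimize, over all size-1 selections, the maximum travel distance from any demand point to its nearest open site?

Open {F4}.
  Farthest demand point is C-β at travel distance 32 (to F4); all others are ≤ 32.
With {F3} the worst case is 42.
With {F2} the worst case is 47.
No size-1 selection achieves below 32.

32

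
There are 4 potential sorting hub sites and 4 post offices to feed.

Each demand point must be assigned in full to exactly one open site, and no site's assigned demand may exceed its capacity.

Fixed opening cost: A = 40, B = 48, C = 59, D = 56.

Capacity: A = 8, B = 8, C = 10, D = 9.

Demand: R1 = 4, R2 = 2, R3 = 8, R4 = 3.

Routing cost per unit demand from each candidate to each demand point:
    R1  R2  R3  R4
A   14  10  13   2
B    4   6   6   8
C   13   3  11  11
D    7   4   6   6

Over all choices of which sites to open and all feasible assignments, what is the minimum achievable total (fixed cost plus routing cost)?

Open {B, D}; cheapest assignment that respects the capacities:
  B (cap 8, load 8): R3 — cost 8×6 = 48
  D (cap 9, load 9): R1, R2, R4 — cost 4×7 + 2×4 + 3×6 = 54
  Shipping 102, fixed 104 → total 206.
  Any other capacity-feasible assignment to {B, D} ships for at least 102.
Compare {A, B, D}: its best feasible assignment gives total 226.
Compare {B, C}: its best feasible assignment gives total 241.
Every other set of open sites that can feasibly serve all demand totals ≥ 226 even under its best assignment. Minimum: 206.

206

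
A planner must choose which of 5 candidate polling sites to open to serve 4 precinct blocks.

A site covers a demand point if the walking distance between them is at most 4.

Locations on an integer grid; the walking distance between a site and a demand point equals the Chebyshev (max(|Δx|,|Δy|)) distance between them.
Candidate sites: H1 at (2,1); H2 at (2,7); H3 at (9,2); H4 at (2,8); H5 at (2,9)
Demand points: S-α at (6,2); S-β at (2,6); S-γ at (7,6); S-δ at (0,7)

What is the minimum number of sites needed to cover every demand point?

2

Coverage sets (demand points within 4 of each site):
  H1: {S-α}
  H2: {S-β, S-δ}
  H3: {S-α, S-γ}
  H4: {S-β, S-δ}
  H5: {S-β, S-δ}
No single site covers all 4 demand points.
But {H2, H3} covers everything, so the minimum is 2.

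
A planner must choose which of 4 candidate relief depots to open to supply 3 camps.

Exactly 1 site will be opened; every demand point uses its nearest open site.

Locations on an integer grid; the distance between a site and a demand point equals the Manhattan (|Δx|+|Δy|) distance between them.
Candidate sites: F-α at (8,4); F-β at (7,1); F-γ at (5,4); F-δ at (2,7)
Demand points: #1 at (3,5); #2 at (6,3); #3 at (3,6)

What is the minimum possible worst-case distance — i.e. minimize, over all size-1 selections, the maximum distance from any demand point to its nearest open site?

Open {F-γ}.
  Farthest demand point is #3 at distance 4 (to F-γ); all others are ≤ 4.
With {F-α} the worst case is 7.
With {F-δ} the worst case is 8.
No size-1 selection achieves below 4.

4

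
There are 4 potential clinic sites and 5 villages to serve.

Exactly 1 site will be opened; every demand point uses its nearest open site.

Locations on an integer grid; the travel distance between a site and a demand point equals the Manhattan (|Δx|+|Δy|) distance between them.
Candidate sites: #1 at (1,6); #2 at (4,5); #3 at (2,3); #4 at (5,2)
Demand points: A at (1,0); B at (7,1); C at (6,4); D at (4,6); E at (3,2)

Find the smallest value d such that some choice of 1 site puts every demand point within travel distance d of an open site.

6

Open {#4}.
  Farthest demand point is A at travel distance 6 (to #4); all others are ≤ 6.
With {#3} the worst case is 7.
With {#2} the worst case is 8.
No size-1 selection achieves below 6.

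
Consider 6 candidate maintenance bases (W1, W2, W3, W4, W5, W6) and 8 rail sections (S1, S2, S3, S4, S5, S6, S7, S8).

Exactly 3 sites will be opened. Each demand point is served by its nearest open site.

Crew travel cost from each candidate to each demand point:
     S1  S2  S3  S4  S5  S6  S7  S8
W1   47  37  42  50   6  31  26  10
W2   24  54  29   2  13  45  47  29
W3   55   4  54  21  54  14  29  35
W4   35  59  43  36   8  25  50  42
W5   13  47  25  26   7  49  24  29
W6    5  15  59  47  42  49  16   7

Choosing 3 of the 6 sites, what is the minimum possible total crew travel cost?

90

Open {W2, W3, W6}.
  S1→W6 5, S2→W3 4, S3→W2 29, S4→W2 2, S5→W2 13, S6→W3 14, S7→W6 16, S8→W6 7  ⇒ total 90.
Compare {W3, W5, W6}: total 99.
Compare {W2, W4, W6}: total 107.
No size-3 selection does better; minimum is 90.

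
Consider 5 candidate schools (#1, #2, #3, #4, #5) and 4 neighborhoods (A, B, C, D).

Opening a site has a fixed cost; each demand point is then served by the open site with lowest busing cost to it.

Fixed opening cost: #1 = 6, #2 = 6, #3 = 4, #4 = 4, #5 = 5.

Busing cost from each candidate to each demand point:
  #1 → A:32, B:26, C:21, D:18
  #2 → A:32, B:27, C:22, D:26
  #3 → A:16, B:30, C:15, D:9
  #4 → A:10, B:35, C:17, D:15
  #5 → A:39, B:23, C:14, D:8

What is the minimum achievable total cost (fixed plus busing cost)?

64

Open {#4, #5}: assign each demand point to its cheapest open site.
  A→#4 10, B→#5 23, C→#5 14, D→#5 8
  busing cost 55, fixed 9 → total 64.
Compare {#3, #4, #5}: busing cost 55 + fixed 13 = 68.
Compare {#3, #5}: busing cost 61 + fixed 9 = 70.
Compare {#1, #4, #5}: busing cost 55 + fixed 15 = 70.
All other subsets cost ≥ 68. Minimum total cost: 64.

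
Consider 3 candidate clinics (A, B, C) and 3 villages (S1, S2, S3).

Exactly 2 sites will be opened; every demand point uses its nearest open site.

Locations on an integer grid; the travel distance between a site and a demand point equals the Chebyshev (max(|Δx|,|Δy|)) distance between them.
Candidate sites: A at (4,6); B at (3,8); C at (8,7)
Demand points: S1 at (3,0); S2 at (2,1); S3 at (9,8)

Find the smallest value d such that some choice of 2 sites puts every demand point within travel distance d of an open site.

Open {A, B}.
  Farthest demand point is S1 at travel distance 6 (to A); all others are ≤ 6.
With {A, C} the worst case is 6.
With {B, C} the worst case is 7.
No size-2 selection achieves below 6.

6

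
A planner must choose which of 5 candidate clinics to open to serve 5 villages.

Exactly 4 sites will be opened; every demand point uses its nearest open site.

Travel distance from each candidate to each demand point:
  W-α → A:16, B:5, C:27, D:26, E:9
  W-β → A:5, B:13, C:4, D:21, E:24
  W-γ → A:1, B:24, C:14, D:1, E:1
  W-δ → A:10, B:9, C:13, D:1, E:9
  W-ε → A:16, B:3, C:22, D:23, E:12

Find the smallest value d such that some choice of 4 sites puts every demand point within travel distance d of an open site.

Open {W-α, W-β, W-γ, W-ε}.
  Farthest demand point is C at travel distance 4 (to W-β); all others are ≤ 4.
With {W-β, W-γ, W-δ, W-ε} the worst case is 4.
With {W-α, W-β, W-γ, W-δ} the worst case is 5.
No size-4 selection achieves below 4.

4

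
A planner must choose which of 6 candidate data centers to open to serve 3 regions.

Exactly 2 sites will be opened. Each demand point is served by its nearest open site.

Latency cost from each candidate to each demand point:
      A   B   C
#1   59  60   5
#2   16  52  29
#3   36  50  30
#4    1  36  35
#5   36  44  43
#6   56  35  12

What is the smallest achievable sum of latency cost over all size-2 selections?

42

Open {#1, #4}.
  A→#4 1, B→#4 36, C→#1 5  ⇒ total 42.
Compare {#4, #6}: total 48.
Compare {#2, #6}: total 63.
No size-2 selection does better; minimum is 42.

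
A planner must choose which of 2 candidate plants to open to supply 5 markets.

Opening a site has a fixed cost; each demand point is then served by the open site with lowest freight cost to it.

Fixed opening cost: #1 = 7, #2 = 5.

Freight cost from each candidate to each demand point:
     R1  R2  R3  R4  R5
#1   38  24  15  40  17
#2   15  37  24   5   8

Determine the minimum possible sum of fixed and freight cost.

79

Open {#1, #2}: assign each demand point to its cheapest open site.
  R1→#2 15, R2→#1 24, R3→#1 15, R4→#2 5, R5→#2 8
  freight cost 67, fixed 12 → total 79.
Compare {#2}: freight cost 89 + fixed 5 = 94.
Compare {#1}: freight cost 134 + fixed 7 = 141.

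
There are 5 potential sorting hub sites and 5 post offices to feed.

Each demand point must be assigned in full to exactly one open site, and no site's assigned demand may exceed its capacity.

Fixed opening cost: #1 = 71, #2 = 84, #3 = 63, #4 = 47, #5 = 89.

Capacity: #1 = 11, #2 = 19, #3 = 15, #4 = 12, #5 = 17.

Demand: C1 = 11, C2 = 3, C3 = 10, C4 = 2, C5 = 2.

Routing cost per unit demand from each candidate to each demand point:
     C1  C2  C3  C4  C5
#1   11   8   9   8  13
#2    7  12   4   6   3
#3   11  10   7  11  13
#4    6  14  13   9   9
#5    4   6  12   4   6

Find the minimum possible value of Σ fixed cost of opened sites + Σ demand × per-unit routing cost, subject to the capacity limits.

289

Open {#2, #5}; cheapest assignment that respects the capacities:
  #2 (cap 19, load 12): C3, C5 — cost 10×4 + 2×3 = 46
  #5 (cap 17, load 16): C1, C2, C4 — cost 11×4 + 3×6 + 2×4 = 70
  Shipping 116, fixed 173 → total 289.
  Any other capacity-feasible assignment to {#2, #5} ships for at least 116.
Compare {#2, #4}: its best feasible assignment gives total 291.
Compare {#3, #5}: its best feasible assignment gives total 316.
Every other set of open sites that can feasibly serve all demand totals ≥ 291 even under its best assignment. Minimum: 289.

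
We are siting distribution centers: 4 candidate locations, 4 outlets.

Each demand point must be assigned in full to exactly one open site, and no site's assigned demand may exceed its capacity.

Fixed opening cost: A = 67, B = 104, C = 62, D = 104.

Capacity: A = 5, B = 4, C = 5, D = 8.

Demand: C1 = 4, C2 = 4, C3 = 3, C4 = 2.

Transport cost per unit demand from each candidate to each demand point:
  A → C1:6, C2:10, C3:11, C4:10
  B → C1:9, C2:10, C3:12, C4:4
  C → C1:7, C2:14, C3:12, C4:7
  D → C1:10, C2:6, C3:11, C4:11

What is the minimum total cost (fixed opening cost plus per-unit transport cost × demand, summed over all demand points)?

Open {C, D}; cheapest assignment that respects the capacities:
  C (cap 5, load 5): C3, C4 — cost 3×12 + 2×7 = 50
  D (cap 8, load 8): C1, C2 — cost 4×10 + 4×6 = 64
  Shipping 114, fixed 166 → total 280.
  Any other capacity-feasible assignment to {C, D} ships for at least 114.
Compare {A, D}: its best feasible assignment gives total 288.
Compare {A, C, D}: its best feasible assignment gives total 328.
Every other set of open sites that can feasibly serve all demand totals ≥ 288 even under its best assignment. Minimum: 280.

280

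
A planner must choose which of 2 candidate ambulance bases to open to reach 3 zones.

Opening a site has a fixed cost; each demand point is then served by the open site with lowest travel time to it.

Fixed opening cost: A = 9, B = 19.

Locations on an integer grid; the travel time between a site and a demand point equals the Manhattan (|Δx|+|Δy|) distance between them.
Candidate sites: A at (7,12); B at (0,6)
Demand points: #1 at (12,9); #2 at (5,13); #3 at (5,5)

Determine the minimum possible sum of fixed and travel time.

Open {A}: assign each demand point to its cheapest open site.
  #1→A 8, #2→A 3, #3→A 9
  travel time 20, fixed 9 → total 29.
Compare {A, B}: travel time 17 + fixed 28 = 45.
Compare {B}: travel time 33 + fixed 19 = 52.

29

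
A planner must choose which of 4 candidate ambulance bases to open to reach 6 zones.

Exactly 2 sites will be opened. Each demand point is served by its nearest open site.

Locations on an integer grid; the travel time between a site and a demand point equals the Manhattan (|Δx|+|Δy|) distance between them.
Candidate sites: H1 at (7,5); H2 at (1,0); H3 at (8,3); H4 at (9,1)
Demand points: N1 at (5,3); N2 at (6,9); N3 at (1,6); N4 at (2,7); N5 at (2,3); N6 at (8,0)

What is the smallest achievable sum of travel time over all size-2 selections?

31

Open {H1, H3}.
  N1→H3 3, N2→H1 5, N3→H1 7, N4→H1 7, N5→H3 6, N6→H3 3  ⇒ total 31.
Compare {H1, H2}: total 32.
Compare {H1, H4}: total 32.
No size-2 selection does better; minimum is 31.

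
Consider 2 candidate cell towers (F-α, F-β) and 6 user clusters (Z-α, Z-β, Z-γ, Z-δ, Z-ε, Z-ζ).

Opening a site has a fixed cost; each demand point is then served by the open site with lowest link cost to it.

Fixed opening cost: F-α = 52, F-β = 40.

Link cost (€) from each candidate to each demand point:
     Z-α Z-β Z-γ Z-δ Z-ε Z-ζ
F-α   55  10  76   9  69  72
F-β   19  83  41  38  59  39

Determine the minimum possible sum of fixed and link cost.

269

Open {F-α, F-β}: assign each demand point to its cheapest open site.
  Z-α→F-β 19, Z-β→F-α 10, Z-γ→F-β 41, Z-δ→F-α 9, Z-ε→F-β 59, Z-ζ→F-β 39
  link cost 177, fixed 92 → total 269.
Compare {F-β}: link cost 279 + fixed 40 = 319.
Compare {F-α}: link cost 291 + fixed 52 = 343.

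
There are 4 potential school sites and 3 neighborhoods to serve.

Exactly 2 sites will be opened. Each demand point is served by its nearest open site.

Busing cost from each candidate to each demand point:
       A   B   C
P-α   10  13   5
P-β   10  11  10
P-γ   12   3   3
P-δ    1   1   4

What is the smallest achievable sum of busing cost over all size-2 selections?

5

Open {P-γ, P-δ}.
  A→P-δ 1, B→P-δ 1, C→P-γ 3  ⇒ total 5.
Compare {P-α, P-δ}: total 6.
Compare {P-β, P-δ}: total 6.
No size-2 selection does better; minimum is 5.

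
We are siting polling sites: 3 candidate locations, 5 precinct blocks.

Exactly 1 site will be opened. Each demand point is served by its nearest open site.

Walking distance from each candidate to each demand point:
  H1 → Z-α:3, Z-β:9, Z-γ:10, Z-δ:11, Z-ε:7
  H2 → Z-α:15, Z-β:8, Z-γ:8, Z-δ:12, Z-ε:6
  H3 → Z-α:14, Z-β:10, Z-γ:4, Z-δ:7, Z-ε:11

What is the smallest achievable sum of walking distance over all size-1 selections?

Open {H1}.
  Z-α→H1 3, Z-β→H1 9, Z-γ→H1 10, Z-δ→H1 11, Z-ε→H1 7  ⇒ total 40.
Compare {H3}: total 46.
Compare {H2}: total 49.

40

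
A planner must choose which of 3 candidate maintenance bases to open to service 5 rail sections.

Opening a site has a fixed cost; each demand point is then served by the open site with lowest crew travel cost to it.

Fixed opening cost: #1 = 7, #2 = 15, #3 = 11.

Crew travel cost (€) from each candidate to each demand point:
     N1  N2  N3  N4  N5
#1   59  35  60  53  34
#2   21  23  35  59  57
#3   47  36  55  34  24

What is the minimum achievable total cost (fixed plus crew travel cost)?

163

Open {#2, #3}: assign each demand point to its cheapest open site.
  N1→#2 21, N2→#2 23, N3→#2 35, N4→#3 34, N5→#3 24
  crew travel cost 137, fixed 26 → total 163.
Compare {#1, #2, #3}: crew travel cost 137 + fixed 33 = 170.
Compare {#1, #2}: crew travel cost 166 + fixed 22 = 188.
Compare {#3}: crew travel cost 196 + fixed 11 = 207.
All other subsets cost ≥ 170. Minimum total cost: 163.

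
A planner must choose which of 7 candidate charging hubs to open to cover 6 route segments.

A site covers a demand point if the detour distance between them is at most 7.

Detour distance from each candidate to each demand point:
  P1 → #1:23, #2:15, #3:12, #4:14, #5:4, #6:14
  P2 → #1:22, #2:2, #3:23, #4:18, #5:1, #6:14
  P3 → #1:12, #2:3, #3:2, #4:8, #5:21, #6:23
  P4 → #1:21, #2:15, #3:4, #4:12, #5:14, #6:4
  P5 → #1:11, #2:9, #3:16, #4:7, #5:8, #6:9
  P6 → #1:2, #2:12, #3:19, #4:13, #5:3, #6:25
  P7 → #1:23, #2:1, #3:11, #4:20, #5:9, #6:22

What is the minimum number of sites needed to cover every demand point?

4

Coverage sets (demand points within 7 of each site):
  P1: {#5}
  P2: {#2, #5}
  P3: {#2, #3}
  P4: {#3, #6}
  P5: {#4}
  P6: {#1, #5}
  P7: {#2}
No 3 sites suffice: every size-3 union leaves at least one demand point uncovered.
But {P2, P4, P5, P6} covers everything, so the minimum is 4.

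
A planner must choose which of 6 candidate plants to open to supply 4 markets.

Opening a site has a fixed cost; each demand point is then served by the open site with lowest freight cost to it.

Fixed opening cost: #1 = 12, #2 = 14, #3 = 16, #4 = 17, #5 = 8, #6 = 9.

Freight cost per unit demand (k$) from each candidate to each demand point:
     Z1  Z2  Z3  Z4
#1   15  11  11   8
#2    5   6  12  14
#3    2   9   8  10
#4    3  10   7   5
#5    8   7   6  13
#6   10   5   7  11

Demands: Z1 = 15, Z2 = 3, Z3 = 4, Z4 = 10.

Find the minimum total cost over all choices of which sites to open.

164

Open {#4, #6}: assign each demand point to its cheapest open site.
  Z1→#4 15×3=45, Z2→#6 3×5=15, Z3→#4 4×7=28, Z4→#4 10×5=50
  freight cost 138, fixed 26 → total 164.
Compare {#4, #5}: freight cost 140 + fixed 25 = 165.
Compare {#3, #4, #6}: freight cost 123 + fixed 42 = 165.
Compare {#3, #4, #5}: freight cost 125 + fixed 41 = 166.
All other subsets cost ≥ 165. Minimum total cost: 164.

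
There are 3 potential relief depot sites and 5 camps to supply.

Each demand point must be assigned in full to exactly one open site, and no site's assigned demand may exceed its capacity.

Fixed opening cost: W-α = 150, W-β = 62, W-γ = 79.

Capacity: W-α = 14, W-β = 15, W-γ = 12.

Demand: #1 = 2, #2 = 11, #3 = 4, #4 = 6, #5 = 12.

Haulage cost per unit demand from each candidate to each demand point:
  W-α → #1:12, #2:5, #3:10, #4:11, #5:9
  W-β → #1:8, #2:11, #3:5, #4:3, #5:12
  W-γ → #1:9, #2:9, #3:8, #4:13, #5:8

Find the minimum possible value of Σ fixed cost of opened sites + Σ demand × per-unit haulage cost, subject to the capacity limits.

Open {W-α, W-β, W-γ}; cheapest assignment that respects the capacities:
  W-α (cap 14, load 11): #2 — cost 11×5 = 55
  W-β (cap 15, load 12): #1, #3, #4 — cost 2×8 + 4×5 + 6×3 = 54
  W-γ (cap 12, load 12): #5 — cost 12×8 = 96
  Shipping 205, fixed 291 → total 496.
  Any other capacity-feasible assignment to {W-α, W-β, W-γ} ships for at least 205.
Total demand is 35 and no other set of sites has combined capacity ≥ 35, so {W-α, W-β, W-γ} is the only feasible choice of open sites. Minimum: 496.

496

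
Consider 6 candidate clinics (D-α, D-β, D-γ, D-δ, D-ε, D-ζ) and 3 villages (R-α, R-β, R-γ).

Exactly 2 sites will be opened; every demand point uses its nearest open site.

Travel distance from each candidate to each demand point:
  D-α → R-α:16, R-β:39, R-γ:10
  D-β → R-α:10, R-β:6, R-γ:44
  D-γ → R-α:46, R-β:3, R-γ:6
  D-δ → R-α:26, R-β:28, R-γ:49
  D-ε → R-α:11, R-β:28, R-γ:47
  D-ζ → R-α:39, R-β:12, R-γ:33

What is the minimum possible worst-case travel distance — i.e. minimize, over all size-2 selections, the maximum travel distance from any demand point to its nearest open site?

Open {D-α, D-β}.
  Farthest demand point is R-α at travel distance 10 (to D-β); all others are ≤ 10.
With {D-β, D-γ} the worst case is 10.
With {D-γ, D-ε} the worst case is 11.
No size-2 selection achieves below 10.

10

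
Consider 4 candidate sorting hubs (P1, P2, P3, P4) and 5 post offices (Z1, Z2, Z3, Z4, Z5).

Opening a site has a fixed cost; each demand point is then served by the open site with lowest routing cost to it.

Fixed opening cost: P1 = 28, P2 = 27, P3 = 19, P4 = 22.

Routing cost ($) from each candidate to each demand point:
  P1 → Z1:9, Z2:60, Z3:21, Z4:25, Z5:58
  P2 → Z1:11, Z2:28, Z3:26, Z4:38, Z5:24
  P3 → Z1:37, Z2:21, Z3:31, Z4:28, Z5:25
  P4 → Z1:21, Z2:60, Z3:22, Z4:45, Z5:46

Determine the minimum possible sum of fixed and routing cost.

148

Open {P1, P3}: assign each demand point to its cheapest open site.
  Z1→P1 9, Z2→P3 21, Z3→P1 21, Z4→P1 25, Z5→P3 25
  routing cost 101, fixed 47 → total 148.
Compare {P2}: routing cost 127 + fixed 27 = 154.
Compare {P2, P3}: routing cost 110 + fixed 46 = 156.
Compare {P3, P4}: routing cost 117 + fixed 41 = 158.
All other subsets cost ≥ 154. Minimum total cost: 148.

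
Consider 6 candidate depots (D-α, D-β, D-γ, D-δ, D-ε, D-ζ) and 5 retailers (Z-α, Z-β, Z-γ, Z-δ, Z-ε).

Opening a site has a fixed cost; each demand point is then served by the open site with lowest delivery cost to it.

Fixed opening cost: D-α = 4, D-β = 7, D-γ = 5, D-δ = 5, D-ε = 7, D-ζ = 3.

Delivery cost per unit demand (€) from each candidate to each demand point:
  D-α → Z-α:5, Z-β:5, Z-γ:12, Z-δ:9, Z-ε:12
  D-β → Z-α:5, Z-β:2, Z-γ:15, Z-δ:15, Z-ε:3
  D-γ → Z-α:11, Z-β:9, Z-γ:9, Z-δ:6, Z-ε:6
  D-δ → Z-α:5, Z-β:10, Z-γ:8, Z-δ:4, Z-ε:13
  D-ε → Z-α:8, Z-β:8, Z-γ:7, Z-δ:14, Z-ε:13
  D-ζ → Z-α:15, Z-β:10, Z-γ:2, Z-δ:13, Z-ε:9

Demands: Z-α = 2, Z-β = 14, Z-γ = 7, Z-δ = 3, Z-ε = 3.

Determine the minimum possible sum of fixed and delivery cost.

Open {D-β, D-δ, D-ζ}: assign each demand point to its cheapest open site.
  Z-α→D-β 2×5=10, Z-β→D-β 14×2=28, Z-γ→D-ζ 7×2=14, Z-δ→D-δ 3×4=12, Z-ε→D-β 3×3=9
  delivery cost 73, fixed 15 → total 88.
Compare {D-α, D-β, D-δ, D-ζ}: delivery cost 73 + fixed 19 = 92.
Compare {D-β, D-γ, D-δ, D-ζ}: delivery cost 73 + fixed 20 = 93.
Compare {D-β, D-γ, D-ζ}: delivery cost 79 + fixed 15 = 94.
All other subsets cost ≥ 92. Minimum total cost: 88.

88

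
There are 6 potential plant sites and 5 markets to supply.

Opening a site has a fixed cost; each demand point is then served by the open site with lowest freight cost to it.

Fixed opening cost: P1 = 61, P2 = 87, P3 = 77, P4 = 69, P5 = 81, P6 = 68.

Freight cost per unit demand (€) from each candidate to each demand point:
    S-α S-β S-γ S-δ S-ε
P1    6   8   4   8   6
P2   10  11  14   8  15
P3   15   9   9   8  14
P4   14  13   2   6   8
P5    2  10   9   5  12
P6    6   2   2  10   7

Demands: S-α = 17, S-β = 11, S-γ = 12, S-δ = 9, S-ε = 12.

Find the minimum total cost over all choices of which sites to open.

358

Open {P5, P6}: assign each demand point to its cheapest open site.
  S-α→P5 17×2=34, S-β→P6 11×2=22, S-γ→P6 12×2=24, S-δ→P5 9×5=45, S-ε→P6 12×7=84
  freight cost 209, fixed 149 → total 358.
Compare {P6}: freight cost 322 + fixed 68 = 390.
Compare {P1, P5, P6}: freight cost 197 + fixed 210 = 407.
Compare {P1, P6}: freight cost 292 + fixed 129 = 421.
All other subsets cost ≥ 390. Minimum total cost: 358.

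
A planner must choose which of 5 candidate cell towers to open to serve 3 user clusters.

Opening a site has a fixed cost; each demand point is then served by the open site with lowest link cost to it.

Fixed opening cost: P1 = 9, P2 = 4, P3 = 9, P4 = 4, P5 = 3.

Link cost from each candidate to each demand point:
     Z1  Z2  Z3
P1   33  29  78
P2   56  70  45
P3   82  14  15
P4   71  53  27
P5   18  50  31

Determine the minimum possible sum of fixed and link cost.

Open {P3, P5}: assign each demand point to its cheapest open site.
  Z1→P5 18, Z2→P3 14, Z3→P3 15
  link cost 47, fixed 12 → total 59.
Compare {P2, P3, P5}: link cost 47 + fixed 16 = 63.
Compare {P3, P4, P5}: link cost 47 + fixed 16 = 63.
Compare {P2, P3, P4, P5}: link cost 47 + fixed 20 = 67.
All other subsets cost ≥ 63. Minimum total cost: 59.

59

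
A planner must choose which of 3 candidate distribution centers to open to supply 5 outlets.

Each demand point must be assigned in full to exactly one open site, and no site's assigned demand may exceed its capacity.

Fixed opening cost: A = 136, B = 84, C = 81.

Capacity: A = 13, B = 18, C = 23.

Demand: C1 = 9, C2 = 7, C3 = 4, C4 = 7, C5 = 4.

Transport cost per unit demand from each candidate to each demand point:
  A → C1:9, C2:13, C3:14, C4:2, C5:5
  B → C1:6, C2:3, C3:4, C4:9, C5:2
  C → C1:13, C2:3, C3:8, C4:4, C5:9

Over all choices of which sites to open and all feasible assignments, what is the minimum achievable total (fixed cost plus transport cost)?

292

Open {B, C}; cheapest assignment that respects the capacities:
  B (cap 18, load 17): C1, C3, C5 — cost 9×6 + 4×4 + 4×2 = 78
  C (cap 23, load 14): C2, C4 — cost 7×3 + 7×4 = 49
  Shipping 127, fixed 165 → total 292.
  Any other capacity-feasible assignment to {B, C} ships for at least 127.
Compare {A, C}: its best feasible assignment gives total 399.
Compare {A, B, C}: its best feasible assignment gives total 414.
Every other set of open sites that can feasibly serve all demand totals ≥ 399 even under its best assignment. Minimum: 292.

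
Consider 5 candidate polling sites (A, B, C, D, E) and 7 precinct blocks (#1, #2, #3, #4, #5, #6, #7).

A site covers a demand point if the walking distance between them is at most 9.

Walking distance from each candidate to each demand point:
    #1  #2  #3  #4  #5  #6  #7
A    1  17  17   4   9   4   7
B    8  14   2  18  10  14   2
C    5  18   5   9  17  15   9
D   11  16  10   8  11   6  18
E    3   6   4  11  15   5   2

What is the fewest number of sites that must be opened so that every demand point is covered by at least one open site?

Coverage sets (demand points within 9 of each site):
  A: {#1, #4, #5, #6, #7}
  B: {#1, #3, #7}
  C: {#1, #3, #4, #7}
  D: {#4, #6}
  E: {#1, #2, #3, #6, #7}
No single site covers all 7 demand points.
But {A, E} covers everything, so the minimum is 2.

2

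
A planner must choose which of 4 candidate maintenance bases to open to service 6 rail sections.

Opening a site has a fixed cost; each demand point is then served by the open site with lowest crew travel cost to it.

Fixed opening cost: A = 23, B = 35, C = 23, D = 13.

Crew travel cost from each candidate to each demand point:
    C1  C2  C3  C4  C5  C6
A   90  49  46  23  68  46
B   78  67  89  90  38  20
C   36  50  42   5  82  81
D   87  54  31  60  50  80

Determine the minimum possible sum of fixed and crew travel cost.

Open {B, C}: assign each demand point to its cheapest open site.
  C1→C 36, C2→C 50, C3→C 42, C4→C 5, C5→B 38, C6→B 20
  crew travel cost 191, fixed 58 → total 249.
Compare {B, C, D}: crew travel cost 180 + fixed 71 = 251.
Compare {A, B, C}: crew travel cost 190 + fixed 81 = 271.
Compare {A, B, C, D}: crew travel cost 179 + fixed 94 = 273.
All other subsets cost ≥ 251. Minimum total cost: 249.

249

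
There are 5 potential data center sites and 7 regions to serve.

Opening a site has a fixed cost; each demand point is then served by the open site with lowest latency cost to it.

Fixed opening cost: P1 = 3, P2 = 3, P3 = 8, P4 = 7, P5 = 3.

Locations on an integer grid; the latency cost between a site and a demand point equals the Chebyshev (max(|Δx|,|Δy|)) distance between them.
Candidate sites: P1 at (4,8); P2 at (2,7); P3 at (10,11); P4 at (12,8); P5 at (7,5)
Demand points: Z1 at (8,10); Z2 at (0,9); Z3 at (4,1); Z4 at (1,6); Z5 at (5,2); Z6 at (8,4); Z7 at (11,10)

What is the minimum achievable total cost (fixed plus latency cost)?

Open {P2, P5}: assign each demand point to its cheapest open site.
  Z1→P5 5, Z2→P2 2, Z3→P5 4, Z4→P2 1, Z5→P5 3, Z6→P5 1, Z7→P5 5
  latency cost 21, fixed 6 → total 27.
Compare {P2, P3, P5}: latency cost 14 + fixed 14 = 28.
Compare {P1, P2, P5}: latency cost 20 + fixed 9 = 29.
Compare {P1, P5}: latency cost 24 + fixed 6 = 30.
All other subsets cost ≥ 28. Minimum total cost: 27.

27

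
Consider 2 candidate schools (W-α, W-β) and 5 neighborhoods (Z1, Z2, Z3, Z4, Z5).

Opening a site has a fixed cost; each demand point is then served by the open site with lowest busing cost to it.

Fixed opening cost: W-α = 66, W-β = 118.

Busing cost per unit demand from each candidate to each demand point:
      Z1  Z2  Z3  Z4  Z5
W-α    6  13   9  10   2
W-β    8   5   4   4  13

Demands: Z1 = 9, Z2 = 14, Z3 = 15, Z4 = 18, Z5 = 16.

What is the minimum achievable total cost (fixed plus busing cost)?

472

Open {W-α, W-β}: assign each demand point to its cheapest open site.
  Z1→W-α 9×6=54, Z2→W-β 14×5=70, Z3→W-β 15×4=60, Z4→W-β 18×4=72, Z5→W-α 16×2=32
  busing cost 288, fixed 184 → total 472.
Compare {W-β}: busing cost 482 + fixed 118 = 600.
Compare {W-α}: busing cost 583 + fixed 66 = 649.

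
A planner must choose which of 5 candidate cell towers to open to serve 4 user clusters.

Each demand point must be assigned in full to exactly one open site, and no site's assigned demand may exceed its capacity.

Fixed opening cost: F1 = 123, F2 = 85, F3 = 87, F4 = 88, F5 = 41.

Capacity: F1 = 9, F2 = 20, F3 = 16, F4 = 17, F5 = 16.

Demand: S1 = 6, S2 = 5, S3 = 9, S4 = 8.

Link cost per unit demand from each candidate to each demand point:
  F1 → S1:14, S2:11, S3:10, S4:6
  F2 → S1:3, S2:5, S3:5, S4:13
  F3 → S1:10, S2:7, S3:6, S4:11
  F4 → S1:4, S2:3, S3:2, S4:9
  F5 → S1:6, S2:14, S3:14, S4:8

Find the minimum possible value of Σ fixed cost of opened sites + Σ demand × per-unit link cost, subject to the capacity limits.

Open {F4, F5}; cheapest assignment that respects the capacities:
  F4 (cap 17, load 14): S2, S3 — cost 5×3 + 9×2 = 33
  F5 (cap 16, load 14): S1, S4 — cost 6×6 + 8×8 = 100
  Shipping 133, fixed 129 → total 262.
  Any other capacity-feasible assignment to {F4, F5} ships for at least 133.
Compare {F2, F5}: its best feasible assignment gives total 278.
Compare {F2, F4}: its best feasible assignment gives total 306.
Every other set of open sites that can feasibly serve all demand totals ≥ 278 even under its best assignment. Minimum: 262.

262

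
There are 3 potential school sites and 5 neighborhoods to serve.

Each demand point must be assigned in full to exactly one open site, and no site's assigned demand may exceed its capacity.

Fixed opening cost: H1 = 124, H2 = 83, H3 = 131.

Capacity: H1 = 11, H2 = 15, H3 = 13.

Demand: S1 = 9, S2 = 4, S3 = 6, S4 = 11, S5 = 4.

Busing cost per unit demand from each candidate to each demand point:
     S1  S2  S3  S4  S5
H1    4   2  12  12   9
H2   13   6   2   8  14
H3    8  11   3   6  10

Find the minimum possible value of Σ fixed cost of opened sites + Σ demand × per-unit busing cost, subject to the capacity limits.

532

Open {H1, H2, H3}; cheapest assignment that respects the capacities:
  H1 (cap 11, load 9): S1 — cost 9×4 = 36
  H2 (cap 15, load 14): S2, S3, S5 — cost 4×6 + 6×2 + 4×14 = 92
  H3 (cap 13, load 11): S4 — cost 11×6 = 66
  Shipping 194, fixed 338 → total 532.
  Any other capacity-feasible assignment to {H1, H2, H3} ships for at least 194.
Total demand is 34 and no other set of sites has combined capacity ≥ 34, so {H1, H2, H3} is the only feasible choice of open sites. Minimum: 532.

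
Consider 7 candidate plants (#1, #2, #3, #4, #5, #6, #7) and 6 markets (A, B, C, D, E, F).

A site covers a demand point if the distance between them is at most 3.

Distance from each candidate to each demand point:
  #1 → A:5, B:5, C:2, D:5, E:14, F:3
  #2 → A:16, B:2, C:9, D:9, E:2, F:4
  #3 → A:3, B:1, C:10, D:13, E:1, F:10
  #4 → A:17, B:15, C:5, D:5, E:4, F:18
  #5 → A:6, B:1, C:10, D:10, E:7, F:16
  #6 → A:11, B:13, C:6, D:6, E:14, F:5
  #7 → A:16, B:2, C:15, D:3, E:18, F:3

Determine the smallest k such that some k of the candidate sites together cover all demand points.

3

Coverage sets (demand points within 3 of each site):
  #1: {C, F}
  #2: {B, E}
  #3: {A, B, E}
  #4: {}
  #5: {B}
  #6: {}
  #7: {B, D, F}
No 2 sites suffice: every size-2 union leaves at least one demand point uncovered.
But {#1, #3, #7} covers everything, so the minimum is 3.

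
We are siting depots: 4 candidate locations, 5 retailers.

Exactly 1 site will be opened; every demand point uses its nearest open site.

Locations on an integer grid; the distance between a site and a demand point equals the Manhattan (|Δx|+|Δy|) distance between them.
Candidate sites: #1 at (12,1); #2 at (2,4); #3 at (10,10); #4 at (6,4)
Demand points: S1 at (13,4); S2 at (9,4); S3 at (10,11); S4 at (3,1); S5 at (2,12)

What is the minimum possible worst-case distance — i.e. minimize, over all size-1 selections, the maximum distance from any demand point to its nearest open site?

12

Open {#4}.
  Farthest demand point is S5 at distance 12 (to #4); all others are ≤ 12.
With {#2} the worst case is 15.
With {#3} the worst case is 16.
No size-1 selection achieves below 12.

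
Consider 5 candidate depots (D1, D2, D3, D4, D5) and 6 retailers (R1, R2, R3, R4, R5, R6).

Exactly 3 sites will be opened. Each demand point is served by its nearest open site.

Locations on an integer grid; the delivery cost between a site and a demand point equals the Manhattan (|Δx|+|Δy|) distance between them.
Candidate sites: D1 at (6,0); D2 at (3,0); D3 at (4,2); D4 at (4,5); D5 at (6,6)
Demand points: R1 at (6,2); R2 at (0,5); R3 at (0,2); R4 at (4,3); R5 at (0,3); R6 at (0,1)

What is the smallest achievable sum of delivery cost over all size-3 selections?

Open {D2, D3, D4}.
  R1→D3 2, R2→D4 4, R3→D3 4, R4→D3 1, R5→D3 5, R6→D2 4  ⇒ total 20.
Compare {D1, D3, D4}: total 21.
Compare {D3, D4, D5}: total 21.
No size-3 selection does better; minimum is 20.

20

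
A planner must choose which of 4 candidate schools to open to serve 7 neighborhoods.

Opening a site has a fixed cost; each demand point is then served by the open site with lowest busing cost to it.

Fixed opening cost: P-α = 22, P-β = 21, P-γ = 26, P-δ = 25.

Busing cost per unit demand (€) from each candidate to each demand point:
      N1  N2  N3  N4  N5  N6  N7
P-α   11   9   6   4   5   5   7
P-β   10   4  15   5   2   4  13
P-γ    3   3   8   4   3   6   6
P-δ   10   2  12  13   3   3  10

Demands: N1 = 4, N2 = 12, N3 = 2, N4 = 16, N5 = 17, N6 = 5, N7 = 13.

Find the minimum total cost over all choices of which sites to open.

307

Open {P-β, P-γ}: assign each demand point to its cheapest open site.
  N1→P-γ 4×3=12, N2→P-γ 12×3=36, N3→P-γ 2×8=16, N4→P-γ 16×4=64, N5→P-β 17×2=34, N6→P-β 5×4=20, N7→P-γ 13×6=78
  busing cost 260, fixed 47 → total 307.
Compare {P-γ, P-δ}: busing cost 260 + fixed 51 = 311.
Compare {P-γ}: busing cost 287 + fixed 26 = 313.
Compare {P-β, P-γ, P-δ}: busing cost 243 + fixed 72 = 315.
All other subsets cost ≥ 311. Minimum total cost: 307.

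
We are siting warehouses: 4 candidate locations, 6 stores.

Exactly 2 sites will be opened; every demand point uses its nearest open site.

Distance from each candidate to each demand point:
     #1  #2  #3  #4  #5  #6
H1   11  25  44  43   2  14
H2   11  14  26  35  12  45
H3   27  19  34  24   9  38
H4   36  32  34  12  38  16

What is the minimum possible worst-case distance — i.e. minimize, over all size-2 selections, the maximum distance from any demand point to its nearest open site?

26

Open {H2, H4}.
  Farthest demand point is #3 at distance 26 (to H2); all others are ≤ 26.
With {H1, H3} the worst case is 34.
With {H1, H4} the worst case is 34.
No size-2 selection achieves below 26.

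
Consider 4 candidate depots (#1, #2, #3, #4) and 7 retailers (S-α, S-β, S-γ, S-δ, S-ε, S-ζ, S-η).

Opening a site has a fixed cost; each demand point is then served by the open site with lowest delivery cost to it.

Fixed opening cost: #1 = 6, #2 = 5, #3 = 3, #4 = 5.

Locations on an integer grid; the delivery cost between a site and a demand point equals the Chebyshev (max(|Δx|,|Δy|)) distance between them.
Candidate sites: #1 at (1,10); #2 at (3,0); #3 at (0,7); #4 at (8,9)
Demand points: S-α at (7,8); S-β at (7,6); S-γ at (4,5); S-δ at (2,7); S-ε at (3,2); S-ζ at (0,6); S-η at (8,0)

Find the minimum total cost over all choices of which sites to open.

Open {#2, #3, #4}: assign each demand point to its cheapest open site.
  S-α→#4 1, S-β→#4 3, S-γ→#3 4, S-δ→#3 2, S-ε→#2 2, S-ζ→#3 1, S-η→#2 5
  delivery cost 18, fixed 13 → total 31.
Compare {#3, #4}: delivery cost 24 + fixed 8 = 32.
Compare {#2, #3}: delivery cost 27 + fixed 8 = 35.
Compare {#3}: delivery cost 34 + fixed 3 = 37.
All other subsets cost ≥ 32. Minimum total cost: 31.

31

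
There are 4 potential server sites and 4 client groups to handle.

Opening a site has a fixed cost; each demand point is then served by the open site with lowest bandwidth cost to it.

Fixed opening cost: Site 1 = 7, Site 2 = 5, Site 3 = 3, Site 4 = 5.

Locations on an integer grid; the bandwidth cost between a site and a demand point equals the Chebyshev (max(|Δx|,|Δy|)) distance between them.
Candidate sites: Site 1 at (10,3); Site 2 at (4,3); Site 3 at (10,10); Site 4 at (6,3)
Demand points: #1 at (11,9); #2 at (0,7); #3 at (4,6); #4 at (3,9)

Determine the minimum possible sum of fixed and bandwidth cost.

Open {Site 2, Site 3}: assign each demand point to its cheapest open site.
  #1→Site 3 1, #2→Site 2 4, #3→Site 2 3, #4→Site 2 6
  bandwidth cost 14, fixed 8 → total 22.
Compare {Site 3, Site 4}: bandwidth cost 16 + fixed 8 = 24.
Compare {Site 2}: bandwidth cost 20 + fixed 5 = 25.
Compare {Site 4}: bandwidth cost 21 + fixed 5 = 26.
All other subsets cost ≥ 24. Minimum total cost: 22.

22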